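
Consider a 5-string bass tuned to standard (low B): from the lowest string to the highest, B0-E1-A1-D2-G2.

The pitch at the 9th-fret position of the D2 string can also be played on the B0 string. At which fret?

Fret 9 on D2 is MIDI 38 + 9 = 47 (B2). On the B0 string (open MIDI 23), that pitch is 47 − 23 = fret 24.

24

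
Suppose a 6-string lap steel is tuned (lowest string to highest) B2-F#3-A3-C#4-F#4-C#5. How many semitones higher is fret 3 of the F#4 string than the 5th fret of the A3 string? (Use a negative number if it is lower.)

7 semitones

F#4 at fret 3 → A4 (MIDI 69); A3 at fret 5 → D4 (MIDI 62).
69 − 62 = 7, so the two pitches are 7 semitones apart.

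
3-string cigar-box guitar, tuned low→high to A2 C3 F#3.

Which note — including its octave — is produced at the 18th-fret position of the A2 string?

D#4

Each fret is one semitone, so A2 + 18 = D#4.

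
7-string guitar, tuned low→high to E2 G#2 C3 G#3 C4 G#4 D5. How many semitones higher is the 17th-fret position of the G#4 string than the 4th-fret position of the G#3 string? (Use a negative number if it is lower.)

25 semitones

G#4 at fret 17 → C#6 (MIDI 85); G#3 at fret 4 → C4 (MIDI 60).
85 − 60 = 25, so the two pitches are 25 semitones apart.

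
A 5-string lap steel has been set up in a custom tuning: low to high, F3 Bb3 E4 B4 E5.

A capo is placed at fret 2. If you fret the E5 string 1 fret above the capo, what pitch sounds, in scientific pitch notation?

The capo raises the open E5 by 2 semitones to Gb5; fretting 1 more gives E5 + 2 + 1 = E5 + 3 semitones = G5.

G5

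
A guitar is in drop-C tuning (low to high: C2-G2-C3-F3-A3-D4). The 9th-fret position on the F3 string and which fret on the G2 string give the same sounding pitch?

19

F3 at fret 9 is F3 + 9 semitones = D4.
The open G2 string is 10 semitones below the open F3, so the same pitch on the G2 string lies at fret 9 + 10 = 19.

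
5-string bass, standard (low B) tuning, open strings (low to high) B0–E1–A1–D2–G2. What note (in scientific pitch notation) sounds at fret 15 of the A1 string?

Each fret is one semitone, so A1 + 15 = C3.

C3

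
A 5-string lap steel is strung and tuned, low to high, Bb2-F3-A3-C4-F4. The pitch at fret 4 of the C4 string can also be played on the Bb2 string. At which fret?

18

C4 at fret 4 is C4 + 4 semitones = E4.
The open Bb2 string is 14 semitones below the open C4, so the same pitch on the Bb2 string lies at fret 4 + 14 = 18.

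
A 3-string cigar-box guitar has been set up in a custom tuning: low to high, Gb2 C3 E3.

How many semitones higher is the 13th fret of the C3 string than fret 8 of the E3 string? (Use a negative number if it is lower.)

1 semitone

C3 at fret 13 → Db4 (MIDI 61); E3 at fret 8 → C4 (MIDI 60).
61 − 60 = 1, so the two pitches are 1 semitone apart.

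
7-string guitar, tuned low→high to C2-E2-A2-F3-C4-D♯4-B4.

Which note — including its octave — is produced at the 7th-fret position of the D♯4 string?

The open D♯4 string plus 7 semitones: D#–E–F–F#–G–G#–A–A#.
No B→C boundary is crossed, so the octave stays at 4.
(Equivalently spelled B♭4.)

A♯4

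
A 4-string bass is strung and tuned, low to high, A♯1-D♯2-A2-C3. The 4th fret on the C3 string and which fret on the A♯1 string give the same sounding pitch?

18

C3 at fret 4 is C3 + 4 semitones = E3.
The open A♯1 string is 14 semitones below the open C3, so the same pitch on the A♯1 string lies at fret 4 + 14 = 18.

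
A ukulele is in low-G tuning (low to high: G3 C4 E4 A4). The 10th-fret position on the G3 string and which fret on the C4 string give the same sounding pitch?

Fret 10 on G3 is MIDI 55 + 10 = 65 (F4). On the C4 string (open MIDI 60), that pitch is 65 − 60 = fret 5.

5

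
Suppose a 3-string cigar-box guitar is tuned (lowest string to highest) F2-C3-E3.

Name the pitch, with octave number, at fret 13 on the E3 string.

Each fret is one semitone, so E3 + 13 = F4.

F4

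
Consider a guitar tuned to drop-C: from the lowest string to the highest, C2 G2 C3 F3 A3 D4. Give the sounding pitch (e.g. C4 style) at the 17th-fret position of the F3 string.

A#4

Each fret is one semitone, so F3 + 17 = A#4.
(Equivalently spelled Bb4.)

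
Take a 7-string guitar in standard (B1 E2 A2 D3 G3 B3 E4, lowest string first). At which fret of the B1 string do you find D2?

3

D2 is 3 semitones above the open B1 (B–C–C#–D), so it sits at fret 3.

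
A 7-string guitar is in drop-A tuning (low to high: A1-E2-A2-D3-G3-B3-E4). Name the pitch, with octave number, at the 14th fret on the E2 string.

F#3

The open E2 string plus 14 semitones: E–F–F#–G–…–E–F–F#.
The walk passes from B into C once, so the octave number goes from 2 to 3.
(Equivalently spelled Gb3.)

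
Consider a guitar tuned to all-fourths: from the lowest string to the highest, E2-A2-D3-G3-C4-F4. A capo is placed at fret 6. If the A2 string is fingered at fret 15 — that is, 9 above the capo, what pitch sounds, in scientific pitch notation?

The capo raises the open A2 by 6 semitones to D#3; fretting 9 more gives A2 + 6 + 9 = A2 + 15 semitones = C4.

C4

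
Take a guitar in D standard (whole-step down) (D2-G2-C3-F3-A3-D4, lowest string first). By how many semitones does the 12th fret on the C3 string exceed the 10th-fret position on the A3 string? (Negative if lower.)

C3 at fret 12 → C4 (MIDI 60); A3 at fret 10 → G4 (MIDI 67).
60 − 67 = -7, so the two pitches are 7 semitones apart.

-7 semitones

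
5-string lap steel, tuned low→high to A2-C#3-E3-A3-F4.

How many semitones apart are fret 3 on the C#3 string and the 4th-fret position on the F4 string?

17 semitones

C#3 at fret 3 → E3 (MIDI 52); F4 at fret 4 → A4 (MIDI 69).
52 − 69 = -17, so the two pitches are 17 semitones apart, with A4 the higher.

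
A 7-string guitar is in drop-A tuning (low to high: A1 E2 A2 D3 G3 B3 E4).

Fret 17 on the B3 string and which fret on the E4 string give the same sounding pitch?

Fret 17 on B3 is MIDI 59 + 17 = 76 (E5). On the E4 string (open MIDI 64), that pitch is 76 − 64 = fret 12.

12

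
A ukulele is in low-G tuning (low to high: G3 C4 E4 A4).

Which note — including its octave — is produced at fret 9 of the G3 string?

E4

The open G3 string plus 9 semitones: G–G#–A–A#–B–C–C#–D–D#–E.
The walk passes from B into C once, so the octave number goes from 3 to 4.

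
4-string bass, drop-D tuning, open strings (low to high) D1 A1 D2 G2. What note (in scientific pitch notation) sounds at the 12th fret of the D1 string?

D2

Each fret is one semitone, so D1 + 12 = D2.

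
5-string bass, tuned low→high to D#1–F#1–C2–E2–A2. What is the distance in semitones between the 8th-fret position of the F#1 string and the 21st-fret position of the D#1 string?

F#1 at fret 8 → D2 (MIDI 38); D#1 at fret 21 → C3 (MIDI 48).
38 − 48 = -10, so the two pitches are 10 semitones apart, with C3 the higher.

10 semitones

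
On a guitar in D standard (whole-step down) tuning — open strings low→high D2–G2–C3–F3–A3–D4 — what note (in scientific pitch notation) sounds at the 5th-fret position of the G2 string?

C3

Each fret is one semitone, so G2 + 5 = C3.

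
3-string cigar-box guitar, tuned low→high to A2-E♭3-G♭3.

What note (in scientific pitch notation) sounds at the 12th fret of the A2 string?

A3

Each fret is one semitone, so A2 + 12 = A3.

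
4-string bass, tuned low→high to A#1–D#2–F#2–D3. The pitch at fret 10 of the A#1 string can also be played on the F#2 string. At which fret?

A#1 at fret 10 is A#1 + 10 semitones = G#2.
The open F#2 string is 8 semitones above the open A#1, so the same pitch on the F#2 string lies at fret 10 − 8 = 2.

2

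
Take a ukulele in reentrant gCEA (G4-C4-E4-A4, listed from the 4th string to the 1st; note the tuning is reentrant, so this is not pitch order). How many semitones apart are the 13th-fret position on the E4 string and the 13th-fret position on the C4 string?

4 semitones

E4 at fret 13 → F5 (MIDI 77); C4 at fret 13 → C♯5 (MIDI 73).
77 − 73 = 4, so the two pitches are 4 semitones apart, with F5 the higher.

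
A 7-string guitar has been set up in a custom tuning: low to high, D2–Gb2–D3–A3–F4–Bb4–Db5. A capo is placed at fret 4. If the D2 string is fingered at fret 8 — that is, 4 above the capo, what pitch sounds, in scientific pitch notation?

The capo raises the open D2 by 4 semitones to Gb2; fretting 4 more gives D2 + 4 + 4 = D2 + 8 semitones = Bb2.
(Also written A#.)

Bb2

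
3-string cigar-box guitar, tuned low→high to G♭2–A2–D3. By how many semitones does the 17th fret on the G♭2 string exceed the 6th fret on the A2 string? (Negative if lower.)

8 semitones

G♭2 at fret 17 → B3 (MIDI 59); A2 at fret 6 → E♭3 (MIDI 51).
59 − 51 = 8, so the two pitches are 8 semitones apart.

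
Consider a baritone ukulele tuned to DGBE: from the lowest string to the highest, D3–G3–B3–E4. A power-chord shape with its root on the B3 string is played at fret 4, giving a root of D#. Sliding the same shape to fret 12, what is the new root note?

Moving from fret 4 to fret 12 shifts the root by 8 semitones.
D# up 8 semitones is B.

B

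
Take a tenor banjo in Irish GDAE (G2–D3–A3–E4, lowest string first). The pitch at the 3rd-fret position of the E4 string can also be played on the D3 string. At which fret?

17

E4 at fret 3 is E4 + 3 semitones = G4.
The open D3 string is 14 semitones below the open E4, so the same pitch on the D3 string lies at fret 3 + 14 = 17.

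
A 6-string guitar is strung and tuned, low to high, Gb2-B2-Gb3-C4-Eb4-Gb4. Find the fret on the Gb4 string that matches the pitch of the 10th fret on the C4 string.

4

Fret 10 on C4 is MIDI 60 + 10 = 70 (Bb4). On the Gb4 string (open MIDI 66), that pitch is 70 − 66 = fret 4.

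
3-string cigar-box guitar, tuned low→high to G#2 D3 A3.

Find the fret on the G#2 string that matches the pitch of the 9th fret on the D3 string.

Fret 9 on D3 is MIDI 50 + 9 = 59 (B3). On the G#2 string (open MIDI 44), that pitch is 59 − 44 = fret 15.

15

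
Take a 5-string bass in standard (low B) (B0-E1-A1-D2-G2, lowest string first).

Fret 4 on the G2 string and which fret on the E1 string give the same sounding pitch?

G2 at fret 4 is G2 + 4 semitones = B2.
The open E1 string is 15 semitones below the open G2, so the same pitch on the E1 string lies at fret 4 + 15 = 19.

19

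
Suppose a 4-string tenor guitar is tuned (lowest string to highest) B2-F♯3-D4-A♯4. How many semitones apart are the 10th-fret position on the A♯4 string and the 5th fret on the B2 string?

28 semitones

A♯4 at fret 10 → G♯5 (MIDI 80); B2 at fret 5 → E3 (MIDI 52).
80 − 52 = 28, so the two pitches are 28 semitones apart, with G♯5 the higher.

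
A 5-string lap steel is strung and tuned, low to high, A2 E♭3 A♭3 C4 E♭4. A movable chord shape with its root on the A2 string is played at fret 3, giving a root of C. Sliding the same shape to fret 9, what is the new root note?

Moving from fret 3 to fret 9 shifts the root by 6 semitones.
C up 6 semitones is G♭.

G♭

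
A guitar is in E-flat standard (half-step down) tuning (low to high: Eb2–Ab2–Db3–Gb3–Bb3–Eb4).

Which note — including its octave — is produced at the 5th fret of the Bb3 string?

Each fret is one semitone, so Bb3 + 5 = Eb4.
(Equivalently spelled D#4.)

Eb4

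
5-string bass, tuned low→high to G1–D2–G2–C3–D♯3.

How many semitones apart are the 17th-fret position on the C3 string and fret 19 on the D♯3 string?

C3 at fret 17 → F4 (MIDI 65); D♯3 at fret 19 → A♯4 (MIDI 70).
65 − 70 = -5, so the two pitches are 5 semitones apart, with A♯4 the higher.

5 semitones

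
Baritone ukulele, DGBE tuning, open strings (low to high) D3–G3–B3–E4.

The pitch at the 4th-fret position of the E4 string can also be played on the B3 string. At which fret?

Fret 4 on E4 is MIDI 64 + 4 = 68 (G#4). On the B3 string (open MIDI 59), that pitch is 68 − 59 = fret 9.

9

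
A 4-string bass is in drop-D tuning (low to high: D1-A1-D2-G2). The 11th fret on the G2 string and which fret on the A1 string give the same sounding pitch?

G2 at fret 11 is G2 + 11 semitones = F#3.
The open A1 string is 10 semitones below the open G2, so the same pitch on the A1 string lies at fret 11 + 10 = 21.

21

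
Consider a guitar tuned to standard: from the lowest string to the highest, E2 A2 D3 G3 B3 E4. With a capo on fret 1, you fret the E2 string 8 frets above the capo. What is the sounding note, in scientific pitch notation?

The capo raises the open E2 by 1 semitone to F2; fretting 8 more gives E2 + 1 + 8 = E2 + 9 semitones = C#3.
(Also written Db.)

C#3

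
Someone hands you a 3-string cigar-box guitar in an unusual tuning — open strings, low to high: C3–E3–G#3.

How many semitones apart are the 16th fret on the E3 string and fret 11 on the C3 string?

9 semitones

E3 at fret 16 → G#4 (MIDI 68); C3 at fret 11 → B3 (MIDI 59).
68 − 59 = 9, so the two pitches are 9 semitones apart, with G#4 the higher.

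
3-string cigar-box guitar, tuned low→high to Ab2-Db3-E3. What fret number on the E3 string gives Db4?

9

Db4 is 9 semitones above the open E3 (E–F–Gb–G–Ab–A–Bb–B–C–Db), so it sits at fret 9.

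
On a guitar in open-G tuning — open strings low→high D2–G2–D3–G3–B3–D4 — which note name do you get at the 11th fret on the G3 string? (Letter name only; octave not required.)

Each fret is one semitone, so G3 + 11 = F#.
(Equivalently spelled Gb.)

F#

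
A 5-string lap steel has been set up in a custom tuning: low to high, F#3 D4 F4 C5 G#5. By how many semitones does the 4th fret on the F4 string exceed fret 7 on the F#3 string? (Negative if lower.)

F4 at fret 4 → A4 (MIDI 69); F#3 at fret 7 → C#4 (MIDI 61).
69 − 61 = 8, so the two pitches are 8 semitones apart.

8 semitones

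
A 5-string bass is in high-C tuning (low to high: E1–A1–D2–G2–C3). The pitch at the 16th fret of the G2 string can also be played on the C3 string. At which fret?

Fret 16 on G2 is MIDI 43 + 16 = 59 (B3). On the C3 string (open MIDI 48), that pitch is 59 − 48 = fret 11.

11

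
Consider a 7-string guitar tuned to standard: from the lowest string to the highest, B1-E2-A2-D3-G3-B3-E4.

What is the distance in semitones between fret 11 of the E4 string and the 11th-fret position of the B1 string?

E4 at fret 11 → D♯5 (MIDI 75); B1 at fret 11 → A♯2 (MIDI 46).
75 − 46 = 29, so the two pitches are 29 semitones apart, with D♯5 the higher.

29 semitones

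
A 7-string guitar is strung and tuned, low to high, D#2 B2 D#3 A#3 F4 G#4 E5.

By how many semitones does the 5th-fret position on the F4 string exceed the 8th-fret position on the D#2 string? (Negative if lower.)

F4 at fret 5 → A#4 (MIDI 70); D#2 at fret 8 → B2 (MIDI 47).
70 − 47 = 23, so the two pitches are 23 semitones apart.

23 semitones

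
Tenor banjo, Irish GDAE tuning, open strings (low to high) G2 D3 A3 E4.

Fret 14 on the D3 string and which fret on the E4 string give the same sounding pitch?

0

D3 at fret 14 is D3 + 14 semitones = E4.
The open E4 string is 14 semitones above the open D3, so the same pitch on the E4 string lies at fret 14 − 14 = 0.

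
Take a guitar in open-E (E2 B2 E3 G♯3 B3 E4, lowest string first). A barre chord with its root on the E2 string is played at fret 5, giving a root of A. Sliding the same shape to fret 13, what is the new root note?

Moving from fret 5 to fret 13 shifts the root by 8 semitones.
A up 8 semitones is F.

F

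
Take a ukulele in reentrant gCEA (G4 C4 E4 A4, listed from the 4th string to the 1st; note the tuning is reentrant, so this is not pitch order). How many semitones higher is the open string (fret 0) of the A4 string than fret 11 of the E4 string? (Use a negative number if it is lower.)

A4 at fret 0 → A4 (MIDI 69); E4 at fret 11 → D♯5 (MIDI 75).
69 − 75 = -6, so the two pitches are 6 semitones apart.

-6 semitones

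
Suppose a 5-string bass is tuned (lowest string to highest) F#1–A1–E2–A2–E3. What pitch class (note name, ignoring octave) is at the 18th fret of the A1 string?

D#

The open A1 string plus 18 semitones: A–A#–B–C–…–C#–D–D#.
(Equivalently spelled Eb.)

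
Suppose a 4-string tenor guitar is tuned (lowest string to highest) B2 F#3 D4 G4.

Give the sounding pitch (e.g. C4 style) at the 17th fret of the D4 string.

The open D4 string plus 17 semitones: D–D#–E–F–…–F–F#–G.
The walk passes from B into C once, so the octave number goes from 4 to 5.

G5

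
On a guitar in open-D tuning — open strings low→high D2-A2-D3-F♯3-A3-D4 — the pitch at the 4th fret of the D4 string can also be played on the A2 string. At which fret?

21

D4 at fret 4 is D4 + 4 semitones = F♯4.
The open A2 string is 17 semitones below the open D4, so the same pitch on the A2 string lies at fret 4 + 17 = 21.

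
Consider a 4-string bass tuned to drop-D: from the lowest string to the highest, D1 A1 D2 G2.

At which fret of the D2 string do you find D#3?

13

D#3 is 13 semitones above the open D2 (D–D#–E–F–…–C#–D–D#), so it sits at fret 13.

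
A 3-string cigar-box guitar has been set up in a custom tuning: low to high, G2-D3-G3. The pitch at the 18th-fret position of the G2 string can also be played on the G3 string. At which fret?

G2 at fret 18 is G2 + 18 semitones = C#4.
The open G3 string is 12 semitones above the open G2, so the same pitch on the G3 string lies at fret 18 − 12 = 6.

6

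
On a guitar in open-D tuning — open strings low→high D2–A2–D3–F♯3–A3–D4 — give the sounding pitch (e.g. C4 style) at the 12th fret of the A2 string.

Each fret is one semitone, so A2 + 12 = A3.

A3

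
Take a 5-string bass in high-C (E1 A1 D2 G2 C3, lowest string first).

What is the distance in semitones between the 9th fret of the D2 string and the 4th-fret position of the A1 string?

10 semitones

D2 at fret 9 → B2 (MIDI 47); A1 at fret 4 → C♯2 (MIDI 37).
47 − 37 = 10, so the two pitches are 10 semitones apart, with B2 the higher.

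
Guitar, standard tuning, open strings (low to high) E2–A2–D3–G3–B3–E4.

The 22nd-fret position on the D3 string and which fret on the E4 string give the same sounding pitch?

Fret 22 on D3 is MIDI 50 + 22 = 72 (C5). On the E4 string (open MIDI 64), that pitch is 72 − 64 = fret 8.

8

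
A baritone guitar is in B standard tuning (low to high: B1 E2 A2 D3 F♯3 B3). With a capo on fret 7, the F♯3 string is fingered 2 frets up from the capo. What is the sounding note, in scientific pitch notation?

D♯4

The capo raises the open F♯3 by 7 semitones to C♯4; fretting 2 more gives F♯3 + 7 + 2 = F♯3 + 9 semitones = D♯4.
(Also written E♭.)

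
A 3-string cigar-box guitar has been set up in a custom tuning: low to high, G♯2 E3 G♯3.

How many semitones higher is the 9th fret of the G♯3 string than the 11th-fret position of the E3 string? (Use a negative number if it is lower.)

2 semitones

G♯3 at fret 9 → F4 (MIDI 65); E3 at fret 11 → D♯4 (MIDI 63).
65 − 63 = 2, so the two pitches are 2 semitones apart.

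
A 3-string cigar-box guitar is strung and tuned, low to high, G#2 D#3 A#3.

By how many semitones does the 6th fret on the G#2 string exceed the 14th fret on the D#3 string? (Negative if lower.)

G#2 at fret 6 → D3 (MIDI 50); D#3 at fret 14 → F4 (MIDI 65).
50 − 65 = -15, so the two pitches are 15 semitones apart.

-15 semitones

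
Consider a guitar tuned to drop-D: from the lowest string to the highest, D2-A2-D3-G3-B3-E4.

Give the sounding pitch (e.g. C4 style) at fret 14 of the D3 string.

Each fret is one semitone, so D3 + 14 = E4.

E4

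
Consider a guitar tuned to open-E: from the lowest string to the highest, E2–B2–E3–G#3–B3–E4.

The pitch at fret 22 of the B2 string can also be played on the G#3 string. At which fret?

B2 at fret 22 is B2 + 22 semitones = A4.
The open G#3 string is 9 semitones above the open B2, so the same pitch on the G#3 string lies at fret 22 − 9 = 13.

13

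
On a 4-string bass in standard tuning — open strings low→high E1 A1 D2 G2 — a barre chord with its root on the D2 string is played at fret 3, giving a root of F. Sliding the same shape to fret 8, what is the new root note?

A#

Moving from fret 3 to fret 8 shifts the root by 5 semitones.
F up 5 semitones is A#.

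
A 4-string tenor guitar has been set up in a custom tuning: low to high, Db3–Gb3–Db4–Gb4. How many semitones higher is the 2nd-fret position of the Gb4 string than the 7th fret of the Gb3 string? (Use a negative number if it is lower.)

Gb4 at fret 2 → Ab4 (MIDI 68); Gb3 at fret 7 → Db4 (MIDI 61).
68 − 61 = 7, so the two pitches are 7 semitones apart.

7 semitones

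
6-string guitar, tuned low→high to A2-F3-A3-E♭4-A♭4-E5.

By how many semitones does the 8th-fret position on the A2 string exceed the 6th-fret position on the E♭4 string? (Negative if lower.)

A2 at fret 8 → F3 (MIDI 53); E♭4 at fret 6 → A4 (MIDI 69).
53 − 69 = -16, so the two pitches are 16 semitones apart.

-16 semitones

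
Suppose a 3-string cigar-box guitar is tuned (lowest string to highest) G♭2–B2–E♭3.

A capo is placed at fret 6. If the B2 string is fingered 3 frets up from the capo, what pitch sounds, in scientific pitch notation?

The capo raises the open B2 by 6 semitones to F3; fretting 3 more gives B2 + 6 + 3 = B2 + 9 semitones = A♭3.

A♭3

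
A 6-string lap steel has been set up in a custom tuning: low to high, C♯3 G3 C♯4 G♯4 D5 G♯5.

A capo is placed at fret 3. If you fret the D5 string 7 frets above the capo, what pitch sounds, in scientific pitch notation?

C6

The capo raises the open D5 by 3 semitones to F5; fretting 7 more gives D5 + 3 + 7 = D5 + 10 semitones = C6.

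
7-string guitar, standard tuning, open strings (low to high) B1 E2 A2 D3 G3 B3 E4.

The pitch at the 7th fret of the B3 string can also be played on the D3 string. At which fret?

16

Fret 7 on B3 is MIDI 59 + 7 = 66 (F♯4). On the D3 string (open MIDI 50), that pitch is 66 − 50 = fret 16.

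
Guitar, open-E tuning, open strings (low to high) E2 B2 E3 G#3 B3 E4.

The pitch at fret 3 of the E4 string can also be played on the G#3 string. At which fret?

11

Fret 3 on E4 is MIDI 64 + 3 = 67 (G4). On the G#3 string (open MIDI 56), that pitch is 67 − 56 = fret 11.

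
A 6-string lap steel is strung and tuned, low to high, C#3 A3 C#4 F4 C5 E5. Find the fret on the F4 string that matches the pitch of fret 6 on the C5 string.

13

Fret 6 on C5 is MIDI 72 + 6 = 78 (F#5). On the F4 string (open MIDI 65), that pitch is 78 − 65 = fret 13.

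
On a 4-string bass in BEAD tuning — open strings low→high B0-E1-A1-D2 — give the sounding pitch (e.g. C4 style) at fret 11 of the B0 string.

The open B0 string plus 11 semitones: B–C–C#–D–…–G#–A–A#.
The walk passes from B into C once, so the octave number goes from 0 to 1.
(Equivalently spelled Bb1.)

A#1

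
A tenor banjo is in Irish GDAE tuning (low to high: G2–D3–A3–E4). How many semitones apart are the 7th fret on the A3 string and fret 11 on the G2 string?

A3 at fret 7 → E4 (MIDI 64); G2 at fret 11 → F#3 (MIDI 54).
64 − 54 = 10, so the two pitches are 10 semitones apart, with E4 the higher.

10 semitones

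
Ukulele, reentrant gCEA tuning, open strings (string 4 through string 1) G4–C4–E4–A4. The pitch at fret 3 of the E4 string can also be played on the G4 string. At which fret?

0

Fret 3 on E4 is MIDI 64 + 3 = 67 (G4). On the G4 string (open MIDI 67), that pitch is 67 − 67 = fret 0.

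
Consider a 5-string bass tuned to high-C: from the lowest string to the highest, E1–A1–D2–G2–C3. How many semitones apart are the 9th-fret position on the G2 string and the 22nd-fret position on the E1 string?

G2 at fret 9 → E3 (MIDI 52); E1 at fret 22 → D3 (MIDI 50).
52 − 50 = 2, so the two pitches are 2 semitones apart, with E3 the higher.

2 semitones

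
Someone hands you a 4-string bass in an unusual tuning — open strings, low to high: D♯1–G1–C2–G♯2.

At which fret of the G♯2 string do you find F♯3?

F♯3 is 10 semitones above the open G♯2 (G#–A–A#–B–…–E–F–F#), so it sits at fret 10.

10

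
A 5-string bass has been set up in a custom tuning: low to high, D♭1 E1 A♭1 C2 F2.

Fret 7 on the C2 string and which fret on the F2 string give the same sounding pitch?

C2 at fret 7 is C2 + 7 semitones = G2.
The open F2 string is 5 semitones above the open C2, so the same pitch on the F2 string lies at fret 7 − 5 = 2.

2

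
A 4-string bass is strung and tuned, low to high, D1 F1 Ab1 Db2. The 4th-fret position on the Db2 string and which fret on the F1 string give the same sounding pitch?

Fret 4 on Db2 is MIDI 37 + 4 = 41 (F2). On the F1 string (open MIDI 29), that pitch is 41 − 29 = fret 12.

12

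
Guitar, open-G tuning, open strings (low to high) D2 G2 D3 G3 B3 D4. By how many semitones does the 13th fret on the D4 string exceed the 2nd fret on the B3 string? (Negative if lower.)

D4 at fret 13 → D♯5 (MIDI 75); B3 at fret 2 → C♯4 (MIDI 61).
75 − 61 = 14, so the two pitches are 14 semitones apart.

14 semitones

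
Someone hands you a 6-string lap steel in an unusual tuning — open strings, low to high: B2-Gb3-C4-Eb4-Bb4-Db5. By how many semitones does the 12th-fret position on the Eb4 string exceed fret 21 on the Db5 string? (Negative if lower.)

-19 semitones

Eb4 at fret 12 → Eb5 (MIDI 75); Db5 at fret 21 → Bb6 (MIDI 94).
75 − 94 = -19, so the two pitches are 19 semitones apart.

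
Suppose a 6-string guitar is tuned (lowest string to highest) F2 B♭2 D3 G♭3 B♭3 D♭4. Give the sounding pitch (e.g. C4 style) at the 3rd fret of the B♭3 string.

Each fret is one semitone, so B♭3 + 3 = D♭4.
(Equivalently spelled C♯4.)

D♭4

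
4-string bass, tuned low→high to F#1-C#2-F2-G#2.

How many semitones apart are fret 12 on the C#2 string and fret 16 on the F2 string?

C#2 at fret 12 → C#3 (MIDI 49); F2 at fret 16 → A3 (MIDI 57).
49 − 57 = -8, so the two pitches are 8 semitones apart, with A3 the higher.

8 semitones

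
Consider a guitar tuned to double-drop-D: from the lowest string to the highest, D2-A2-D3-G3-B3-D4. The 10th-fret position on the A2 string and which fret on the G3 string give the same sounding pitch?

Fret 10 on A2 is MIDI 45 + 10 = 55 (G3). On the G3 string (open MIDI 55), that pitch is 55 − 55 = fret 0.

0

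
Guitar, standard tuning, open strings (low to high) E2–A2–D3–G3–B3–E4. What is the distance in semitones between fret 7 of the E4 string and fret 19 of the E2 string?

E4 at fret 7 → B4 (MIDI 71); E2 at fret 19 → B3 (MIDI 59).
71 − 59 = 12, so the two pitches are 12 semitones apart, with B4 the higher.

12 semitones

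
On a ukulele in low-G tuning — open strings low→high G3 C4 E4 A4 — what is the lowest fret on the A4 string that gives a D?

5

From A4, count semitones up the chromatic scale until reaching D: A–A#–B–C–C#–D — 5 steps.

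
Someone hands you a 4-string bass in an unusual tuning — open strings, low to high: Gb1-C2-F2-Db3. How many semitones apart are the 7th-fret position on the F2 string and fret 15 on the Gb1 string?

3 semitones

F2 at fret 7 → C3 (MIDI 48); Gb1 at fret 15 → A2 (MIDI 45).
48 − 45 = 3, so the two pitches are 3 semitones apart, with C3 the higher.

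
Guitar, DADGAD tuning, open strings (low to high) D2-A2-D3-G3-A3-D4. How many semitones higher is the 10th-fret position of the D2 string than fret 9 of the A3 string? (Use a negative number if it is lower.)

D2 at fret 10 → C3 (MIDI 48); A3 at fret 9 → F#4 (MIDI 66).
48 − 66 = -18, so the two pitches are 18 semitones apart.

-18 semitones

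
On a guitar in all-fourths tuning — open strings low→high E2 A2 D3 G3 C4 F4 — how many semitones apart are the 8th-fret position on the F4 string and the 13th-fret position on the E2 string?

F4 at fret 8 → C♯5 (MIDI 73); E2 at fret 13 → F3 (MIDI 53).
73 − 53 = 20, so the two pitches are 20 semitones apart, with C♯5 the higher.

20 semitones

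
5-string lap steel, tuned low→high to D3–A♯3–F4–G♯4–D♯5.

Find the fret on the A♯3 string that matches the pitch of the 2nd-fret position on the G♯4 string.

12

Fret 2 on G♯4 is MIDI 68 + 2 = 70 (A♯4). On the A♯3 string (open MIDI 58), that pitch is 70 − 58 = fret 12.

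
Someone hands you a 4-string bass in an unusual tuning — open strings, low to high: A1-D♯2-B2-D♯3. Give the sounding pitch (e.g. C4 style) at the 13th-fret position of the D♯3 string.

D♯3 is MIDI 51. Adding 13 gives 64, which is E4.

E4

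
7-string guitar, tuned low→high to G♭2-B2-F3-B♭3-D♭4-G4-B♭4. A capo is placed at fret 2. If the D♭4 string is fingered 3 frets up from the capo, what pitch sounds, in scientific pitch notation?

G♭4

The capo raises the open D♭4 by 2 semitones to E♭4; fretting 3 more gives D♭4 + 2 + 3 = D♭4 + 5 semitones = G♭4.
(Also written F♯.)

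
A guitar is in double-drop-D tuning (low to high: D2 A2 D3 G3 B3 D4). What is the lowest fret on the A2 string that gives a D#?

From A2, count semitones up the chromatic scale until reaching D#: A–A#–B–C–C#–D–D# — 6 steps.

6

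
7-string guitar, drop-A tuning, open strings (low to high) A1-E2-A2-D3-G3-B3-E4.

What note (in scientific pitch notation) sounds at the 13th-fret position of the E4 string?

F5

The open E4 string plus 13 semitones: E–F–F#–G–…–D#–E–F.
The walk passes from B into C once, so the octave number goes from 4 to 5.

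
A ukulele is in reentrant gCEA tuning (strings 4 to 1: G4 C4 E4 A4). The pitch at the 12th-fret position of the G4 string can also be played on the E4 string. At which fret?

G4 at fret 12 is G4 + 12 semitones = G5.
The open E4 string is 3 semitones below the open G4, so the same pitch on the E4 string lies at fret 12 + 3 = 15.

15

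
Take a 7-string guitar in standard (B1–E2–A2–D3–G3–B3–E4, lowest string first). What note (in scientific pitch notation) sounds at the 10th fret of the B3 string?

The open B3 string plus 10 semitones: B–C–C#–D–…–G–G#–A.
The walk passes from B into C once, so the octave number goes from 3 to 4.

A4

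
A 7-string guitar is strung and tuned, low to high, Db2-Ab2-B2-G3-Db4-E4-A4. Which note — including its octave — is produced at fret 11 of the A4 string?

The open A4 string plus 11 semitones: A–Bb–B–C–…–Gb–G–Ab.
The walk passes from B into C once, so the octave number goes from 4 to 5.
(Equivalently spelled G#5.)

Ab5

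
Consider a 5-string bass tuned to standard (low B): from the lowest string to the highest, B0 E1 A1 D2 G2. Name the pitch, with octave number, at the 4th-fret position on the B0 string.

Each fret is one semitone, so B0 + 4 = D#1.

D#1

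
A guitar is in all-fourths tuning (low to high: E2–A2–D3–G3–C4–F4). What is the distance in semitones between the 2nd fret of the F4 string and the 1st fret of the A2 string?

21 semitones

F4 at fret 2 → G4 (MIDI 67); A2 at fret 1 → A♯2 (MIDI 46).
67 − 46 = 21, so the two pitches are 21 semitones apart, with G4 the higher.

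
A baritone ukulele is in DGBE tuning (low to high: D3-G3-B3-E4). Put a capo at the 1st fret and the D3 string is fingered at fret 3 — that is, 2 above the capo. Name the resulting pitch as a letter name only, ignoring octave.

The capo raises the open D3 by 1 semitone to D#3; fretting 2 more gives D3 + 1 + 2 = D3 + 3 semitones, landing on F.

F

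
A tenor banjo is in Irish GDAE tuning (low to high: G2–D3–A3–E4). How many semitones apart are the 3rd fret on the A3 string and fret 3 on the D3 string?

7 semitones

A3 at fret 3 → C4 (MIDI 60); D3 at fret 3 → F3 (MIDI 53).
60 − 53 = 7, so the two pitches are 7 semitones apart, with C4 the higher.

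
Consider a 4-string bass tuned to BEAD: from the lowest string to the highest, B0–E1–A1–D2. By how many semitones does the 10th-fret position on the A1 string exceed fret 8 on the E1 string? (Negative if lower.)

7 semitones

A1 at fret 10 → G2 (MIDI 43); E1 at fret 8 → C2 (MIDI 36).
43 − 36 = 7, so the two pitches are 7 semitones apart.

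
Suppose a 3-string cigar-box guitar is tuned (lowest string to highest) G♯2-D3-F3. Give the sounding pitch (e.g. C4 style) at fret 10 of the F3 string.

D♯4

F3 is MIDI 53. Adding 10 gives 63, which is D♯4.
(Equivalently spelled E♭4.)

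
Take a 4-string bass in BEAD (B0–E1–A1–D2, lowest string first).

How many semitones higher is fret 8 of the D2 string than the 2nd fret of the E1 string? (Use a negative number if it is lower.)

D2 at fret 8 → A#2 (MIDI 46); E1 at fret 2 → F#1 (MIDI 30).
46 − 30 = 16, so the two pitches are 16 semitones apart.

16 semitones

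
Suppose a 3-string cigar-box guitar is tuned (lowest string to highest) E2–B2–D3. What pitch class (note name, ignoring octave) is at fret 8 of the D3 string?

A♯

The open D3 string plus 8 semitones: D–D#–E–F–F#–G–G#–A–A#.
(Equivalently spelled B♭.)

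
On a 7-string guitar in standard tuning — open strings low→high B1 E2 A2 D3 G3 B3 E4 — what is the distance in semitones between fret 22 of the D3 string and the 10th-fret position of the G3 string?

D3 at fret 22 → C5 (MIDI 72); G3 at fret 10 → F4 (MIDI 65).
72 − 65 = 7, so the two pitches are 7 semitones apart, with C5 the higher.

7 semitones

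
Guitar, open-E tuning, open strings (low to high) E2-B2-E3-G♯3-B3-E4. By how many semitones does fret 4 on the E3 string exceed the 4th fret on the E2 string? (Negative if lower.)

E3 at fret 4 → G♯3 (MIDI 56); E2 at fret 4 → G♯2 (MIDI 44).
56 − 44 = 12, so the two pitches are 12 semitones apart.

12 semitones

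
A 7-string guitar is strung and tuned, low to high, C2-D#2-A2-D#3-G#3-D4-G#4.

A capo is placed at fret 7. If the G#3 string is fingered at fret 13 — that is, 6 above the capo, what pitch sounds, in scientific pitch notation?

The capo raises the open G#3 by 7 semitones to D#4; fretting 6 more gives G#3 + 7 + 6 = G#3 + 13 semitones = A4.

A4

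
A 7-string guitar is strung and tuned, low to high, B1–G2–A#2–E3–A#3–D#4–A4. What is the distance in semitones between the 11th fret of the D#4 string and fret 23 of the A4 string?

18 semitones

D#4 at fret 11 → D5 (MIDI 74); A4 at fret 23 → G#6 (MIDI 92).
74 − 92 = -18, so the two pitches are 18 semitones apart, with G#6 the higher.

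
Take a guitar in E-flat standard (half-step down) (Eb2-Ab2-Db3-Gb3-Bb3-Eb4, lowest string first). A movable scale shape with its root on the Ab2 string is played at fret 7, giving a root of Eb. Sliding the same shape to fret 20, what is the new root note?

Moving from fret 7 to fret 20 shifts the root by 13 semitones.
Eb up 13 semitones is E.

E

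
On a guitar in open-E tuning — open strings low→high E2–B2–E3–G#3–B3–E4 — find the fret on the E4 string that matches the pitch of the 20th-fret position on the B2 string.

B2 at fret 20 is B2 + 20 semitones = G4.
The open E4 string is 17 semitones above the open B2, so the same pitch on the E4 string lies at fret 20 − 17 = 3.

3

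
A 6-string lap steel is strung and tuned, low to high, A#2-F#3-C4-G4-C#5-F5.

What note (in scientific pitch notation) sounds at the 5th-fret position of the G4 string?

G4 is MIDI 67. Adding 5 gives 72, which is C5.

C5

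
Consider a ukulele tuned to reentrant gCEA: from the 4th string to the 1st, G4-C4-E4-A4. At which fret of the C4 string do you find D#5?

D#5 is 15 semitones above the open C4 (C–C#–D–D#–…–C#–D–D#), so it sits at fret 15.

15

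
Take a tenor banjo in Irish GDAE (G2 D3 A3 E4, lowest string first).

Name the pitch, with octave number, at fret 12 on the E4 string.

E5

E4 is MIDI 64. Adding 12 gives 76, which is E5.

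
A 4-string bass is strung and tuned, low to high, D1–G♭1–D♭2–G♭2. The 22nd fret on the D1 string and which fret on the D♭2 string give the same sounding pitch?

11

Fret 22 on D1 is MIDI 26 + 22 = 48 (C3). On the D♭2 string (open MIDI 37), that pitch is 48 − 37 = fret 11.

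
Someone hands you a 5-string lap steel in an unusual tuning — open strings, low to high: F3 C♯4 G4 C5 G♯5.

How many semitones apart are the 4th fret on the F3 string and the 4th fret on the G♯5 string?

27 semitones

F3 at fret 4 → A3 (MIDI 57); G♯5 at fret 4 → C6 (MIDI 84).
57 − 84 = -27, so the two pitches are 27 semitones apart, with C6 the higher.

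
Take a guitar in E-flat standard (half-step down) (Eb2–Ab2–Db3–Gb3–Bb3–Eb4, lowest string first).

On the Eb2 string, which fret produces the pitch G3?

16

G3 is 16 semitones above the open Eb2 (Eb–E–F–Gb–…–F–Gb–G), so it sits at fret 16.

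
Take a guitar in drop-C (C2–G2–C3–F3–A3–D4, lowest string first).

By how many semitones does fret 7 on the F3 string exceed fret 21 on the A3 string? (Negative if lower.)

F3 at fret 7 → C4 (MIDI 60); A3 at fret 21 → F♯5 (MIDI 78).
60 − 78 = -18, so the two pitches are 18 semitones apart.

-18 semitones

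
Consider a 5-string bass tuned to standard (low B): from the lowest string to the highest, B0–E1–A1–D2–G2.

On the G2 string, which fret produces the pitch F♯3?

F♯3 is 11 semitones above the open G2 (G–G#–A–A#–…–E–F–F#), so it sits at fret 11.

11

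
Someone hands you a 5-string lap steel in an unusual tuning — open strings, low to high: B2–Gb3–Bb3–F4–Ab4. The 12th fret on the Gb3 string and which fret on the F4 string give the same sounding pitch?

1

Gb3 at fret 12 is Gb3 + 12 semitones = Gb4.
The open F4 string is 11 semitones above the open Gb3, so the same pitch on the F4 string lies at fret 12 − 11 = 1.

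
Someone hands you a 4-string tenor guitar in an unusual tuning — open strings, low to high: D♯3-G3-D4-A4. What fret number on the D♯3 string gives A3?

6

A3 is 6 semitones above the open D♯3 (D#–E–F–F#–G–G#–A), so it sits at fret 6.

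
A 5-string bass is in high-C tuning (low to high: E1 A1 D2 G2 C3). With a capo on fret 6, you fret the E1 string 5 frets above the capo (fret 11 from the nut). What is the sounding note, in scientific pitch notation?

The capo raises the open E1 by 6 semitones to A#1; fretting 5 more gives E1 + 6 + 5 = E1 + 11 semitones = D#2.

D#2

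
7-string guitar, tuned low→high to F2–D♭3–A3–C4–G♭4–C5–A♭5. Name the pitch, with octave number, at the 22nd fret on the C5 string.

B♭6

C5 is MIDI 72. Adding 22 gives 94, which is B♭6.
(Equivalently spelled A♯6.)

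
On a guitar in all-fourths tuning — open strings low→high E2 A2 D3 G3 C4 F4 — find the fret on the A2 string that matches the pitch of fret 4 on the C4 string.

C4 at fret 4 is C4 + 4 semitones = E4.
The open A2 string is 15 semitones below the open C4, so the same pitch on the A2 string lies at fret 4 + 15 = 19.

19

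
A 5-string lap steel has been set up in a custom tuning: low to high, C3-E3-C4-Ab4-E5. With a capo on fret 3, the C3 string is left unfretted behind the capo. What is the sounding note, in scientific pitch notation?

Eb3

The capo raises the open C3 by 3 semitones to Eb3; fretting 0 more gives C3 + 3 + 0 = C3 + 3 semitones = Eb3.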